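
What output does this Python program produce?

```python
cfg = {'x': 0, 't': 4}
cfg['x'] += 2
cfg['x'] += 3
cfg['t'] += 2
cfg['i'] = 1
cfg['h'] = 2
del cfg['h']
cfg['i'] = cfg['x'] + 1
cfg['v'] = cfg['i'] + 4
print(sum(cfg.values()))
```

cfg['x'] = 0+2 = 2 → {'x': 2, 't': 4}
cfg['x'] = 2+3 = 5 → {'x': 5, 't': 4}
cfg['t'] = 4+2 = 6 → {'x': 5, 't': 6}
cfg['i'] = 1 → {'x': 5, 't': 6, 'i': 1}
cfg['h'] = 2 → {'x': 5, 't': 6, 'i': 1, 'h': 2}
del 'h' → {'x': 5, 't': 6, 'i': 1}
cfg['i'] = cfg['x']+1 = 6 → {'x': 5, 't': 6, 'i': 6}
cfg['v'] = cfg['i']+4 = 10 → {'x': 5, 't': 6, 'i': 6, 'v': 10}
sum of values = 27

27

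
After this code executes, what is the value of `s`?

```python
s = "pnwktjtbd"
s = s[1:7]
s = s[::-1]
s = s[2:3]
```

't'

slice [1:7] → 'nwktjt'
reverse → 'tjtkwn'
slice [2:3] → 't'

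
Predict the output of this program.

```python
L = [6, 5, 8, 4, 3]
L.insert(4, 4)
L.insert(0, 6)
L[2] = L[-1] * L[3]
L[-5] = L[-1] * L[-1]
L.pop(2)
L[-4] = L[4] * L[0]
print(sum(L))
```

47

insert 4 at 4 → [6, 5, 8, 4, 4, 3]
insert 6 at 0 → [6, 6, 5, 8, 4, 4, 3]
L[2] = L[-1]*L[3] = 3*8 = 24 → [6, 6, 24, 8, 4, 4, 3]
L[-5] = L[-1]*L[-1] = 3*3 = 9 → [6, 6, 9, 8, 4, 4, 3]
pop(2) removes 9 → [6, 6, 8, 4, 4, 3]
L[-4] = L[4]*L[0] = 4*6 = 24 → [6, 6, 24, 4, 4, 3]
sum = 47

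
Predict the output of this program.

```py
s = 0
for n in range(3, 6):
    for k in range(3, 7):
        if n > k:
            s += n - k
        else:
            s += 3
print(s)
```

n=3,k=3: not 3>3, s = 0+3 = 3
n=3,k=4: not 3>4, s = 3+3 = 6
n=3,k=5: not 3>5, s = 6+3 = 9
n=3,k=6: not 3>6, s = 9+3 = 12
n=4,k=3: 4>3, s = 12+1 = 13
n=4,k=4: not 4>4, s = 13+3 = 16
n=4,k=5: not 4>5, s = 16+3 = 19
n=4,k=6: not 4>6, s = 19+3 = 22
n=5,k=3: 5>3, s = 22+2 = 24
n=5,k=4: 5>4, s = 24+1 = 25
n=5,k=5: not 5>5, s = 25+3 = 28
n=5,k=6: not 5>6, s = 28+3 = 31

31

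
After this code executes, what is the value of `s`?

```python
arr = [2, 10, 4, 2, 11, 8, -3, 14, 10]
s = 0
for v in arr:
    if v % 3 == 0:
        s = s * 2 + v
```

v=2: not %3==0
v=10: not %3==0
v=4: not %3==0
v=2: not %3==0
v=11: not %3==0
v=8: not %3==0
v=-3: %3==0, s = 0*2+(-3) = -3
v=14: not %3==0
v=10: not %3==0

-3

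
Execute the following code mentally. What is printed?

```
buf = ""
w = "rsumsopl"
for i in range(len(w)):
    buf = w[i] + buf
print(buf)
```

i=0: prepend 'r' → 'r'
i=1: prepend 's' → 'sr'
i=2: prepend 'u' → 'usr'
i=3: prepend 'm' → 'musr'
i=4: prepend 's' → 'smusr'
i=5: prepend 'o' → 'osmusr'
i=6: prepend 'p' → 'posmusr'
i=7: prepend 'l' → 'lposmusr'

lposmusr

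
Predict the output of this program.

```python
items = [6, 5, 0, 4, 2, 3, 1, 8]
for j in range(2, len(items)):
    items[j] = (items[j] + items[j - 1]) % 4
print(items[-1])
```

j=2: items[2] = (0+5)%4 = 1 → [6, 5, 1, 4, 2, 3, 1, 8]
j=3: items[3] = (4+1)%4 = 1 → [6, 5, 1, 1, 2, 3, 1, 8]
j=4: items[4] = (2+1)%4 = 3 → [6, 5, 1, 1, 3, 3, 1, 8]
j=5: items[5] = (3+3)%4 = 2 → [6, 5, 1, 1, 3, 2, 1, 8]
j=6: items[6] = (1+2)%4 = 3 → [6, 5, 1, 1, 3, 2, 3, 8]
j=7: items[7] = (8+3)%4 = 3 → [6, 5, 1, 1, 3, 2, 3, 3]

3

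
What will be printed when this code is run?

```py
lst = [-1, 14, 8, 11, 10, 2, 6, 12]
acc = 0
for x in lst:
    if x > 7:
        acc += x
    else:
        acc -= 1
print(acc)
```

x=-1: not >7, acc = 0-1 = -1
x=14: >7, acc = (-1)+14 = 13
x=8: >7, acc = 13+8 = 21
x=11: >7, acc = 21+11 = 32
x=10: >7, acc = 32+10 = 42
x=2: not >7, acc = 42-1 = 41
x=6: not >7, acc = 41-1 = 40
x=12: >7, acc = 40+12 = 52

52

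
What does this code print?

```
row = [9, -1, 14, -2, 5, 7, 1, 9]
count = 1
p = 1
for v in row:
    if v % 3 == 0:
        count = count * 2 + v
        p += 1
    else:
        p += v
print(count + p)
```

v=9: %3==0, count = 1*2+9 = 11; p=2
v=-1: not %3==0; p=1
v=14: not %3==0; p=15
v=-2: not %3==0; p=13
v=5: not %3==0; p=18
v=7: not %3==0; p=25
v=1: not %3==0; p=26
v=9: %3==0, count = 11*2+9 = 31; p=27
count+p = 31+27 = 58

58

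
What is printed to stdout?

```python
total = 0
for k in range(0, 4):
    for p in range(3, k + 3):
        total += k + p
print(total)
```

36

k=1,p=3: total = 0+4 = 4
k=2,p=3: total = 4+5 = 9
k=2,p=4: total = 9+6 = 15
k=3,p=3: total = 15+6 = 21
k=3,p=4: total = 21+7 = 28
k=3,p=5: total = 28+8 = 36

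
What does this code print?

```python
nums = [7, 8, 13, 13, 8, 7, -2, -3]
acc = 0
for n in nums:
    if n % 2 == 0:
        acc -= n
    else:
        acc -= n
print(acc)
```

-51

n=7: not even, acc = 0-7 = -7
n=8: even, acc = (-7)-8 = -15
n=13: not even, acc = (-15)-13 = -28
n=13: not even, acc = (-28)-13 = -41
n=8: even, acc = (-41)-8 = -49
n=7: not even, acc = (-49)-7 = -56
n=-2: even, acc = (-56)-(-2) = -54
n=-3: not even, acc = (-54)-(-3) = -51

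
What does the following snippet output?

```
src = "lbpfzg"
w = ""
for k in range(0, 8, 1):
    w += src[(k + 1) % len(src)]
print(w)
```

k=0: add src[1]='b' → 'b'
k=1: add src[2]='p' → 'bp'
k=2: add src[3]='f' → 'bpf'
k=3: add src[4]='z' → 'bpfz'
k=4: add src[5]='g' → 'bpfzg'
k=5: add src[0]='l' → 'bpfzgl'
k=6: add src[1]='b' → 'bpfzglb'
k=7: add src[2]='p' → 'bpfzglbp'

bpfzglbp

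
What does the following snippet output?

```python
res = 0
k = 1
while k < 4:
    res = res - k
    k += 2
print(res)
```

k=1: res = 0-1 = -1
k=3: res = (-1)-3 = -4

-4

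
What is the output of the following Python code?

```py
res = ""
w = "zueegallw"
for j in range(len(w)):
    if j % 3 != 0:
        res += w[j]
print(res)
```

j=0: skip
j=1: add 'u' → 'u'
j=2: add 'e' → 'ue'
j=3: skip
j=4: add 'g' → 'ueg'
j=5: add 'a' → 'uega'
j=6: skip
j=7: add 'l' → 'uegal'
j=8: add 'w' → 'uegalw'

uegalw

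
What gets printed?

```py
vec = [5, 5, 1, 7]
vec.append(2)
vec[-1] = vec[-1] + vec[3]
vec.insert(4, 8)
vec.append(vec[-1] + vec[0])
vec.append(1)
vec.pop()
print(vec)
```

append 2 → [5, 5, 1, 7, 2]
vec[-1] = vec[-1]+vec[3] = 2+7 = 9 → [5, 5, 1, 7, 9]
insert 8 at 4 → [5, 5, 1, 7, 8, 9]
append vec[-1]+vec[0] = 9+5 = 14 → [5, 5, 1, 7, 8, 9, 14]
append 1 → [5, 5, 1, 7, 8, 9, 14, 1]
pop() removes 1 → [5, 5, 1, 7, 8, 9, 14]

[5, 5, 1, 7, 8, 9, 14]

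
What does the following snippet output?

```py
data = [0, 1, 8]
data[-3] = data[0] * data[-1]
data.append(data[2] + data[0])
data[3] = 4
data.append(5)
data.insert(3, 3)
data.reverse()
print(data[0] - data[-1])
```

5

data[-3] = data[0]*data[-1] = 0*8 = 0 → [0, 1, 8]
append data[2]+data[0] = 8+0 = 8 → [0, 1, 8, 8]
data[3] = 4 → [0, 1, 8, 4]
append 5 → [0, 1, 8, 4, 5]
insert 3 at 3 → [0, 1, 8, 3, 4, 5]
reverse → [5, 4, 3, 8, 1, 0]
data[0]-data[-1] = 5-0 = 5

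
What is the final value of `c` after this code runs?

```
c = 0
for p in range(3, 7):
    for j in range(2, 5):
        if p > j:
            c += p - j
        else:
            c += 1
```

p=3,j=2: 3>2, c = 0+1 = 1
p=3,j=3: not 3>3, c = 1+1 = 2
p=3,j=4: not 3>4, c = 2+1 = 3
p=4,j=2: 4>2, c = 3+2 = 5
p=4,j=3: 4>3, c = 5+1 = 6
p=4,j=4: not 4>4, c = 6+1 = 7
p=5,j=2: 5>2, c = 7+3 = 10
p=5,j=3: 5>3, c = 10+2 = 12
p=5,j=4: 5>4, c = 12+1 = 13
p=6,j=2: 6>2, c = 13+4 = 17
p=6,j=3: 6>3, c = 17+3 = 20
p=6,j=4: 6>4, c = 20+2 = 22

22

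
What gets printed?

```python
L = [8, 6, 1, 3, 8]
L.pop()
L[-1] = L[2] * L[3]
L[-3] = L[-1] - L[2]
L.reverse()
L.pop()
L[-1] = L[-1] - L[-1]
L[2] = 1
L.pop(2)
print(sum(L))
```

pop() removes 8 → [8, 6, 1, 3]
L[-1] = L[2]*L[3] = 1*3 = 3 → [8, 6, 1, 3]
L[-3] = L[-1]-L[2] = 3-1 = 2 → [8, 2, 1, 3]
reverse → [3, 1, 2, 8]
pop() removes 8 → [3, 1, 2]
L[-1] = L[-1]-L[-1] = 2-2 = 0 → [3, 1, 0]
L[2] = 1 → [3, 1, 1]
pop(2) removes 1 → [3, 1]
sum = 4

4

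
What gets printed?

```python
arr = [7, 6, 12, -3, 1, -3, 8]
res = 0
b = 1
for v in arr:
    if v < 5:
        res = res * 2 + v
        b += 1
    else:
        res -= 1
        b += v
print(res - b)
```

v=7: not <5, res = 0-1 = -1; b=8
v=6: not <5, res = (-1)-1 = -2; b=14
v=12: not <5, res = (-2)-1 = -3; b=26
v=-3: <5, res = (-3)*2+(-3) = -9; b=27
v=1: <5, res = (-9)*2+1 = -17; b=28
v=-3: <5, res = (-17)*2+(-3) = -37; b=29
v=8: not <5, res = (-37)-1 = -38; b=37
res-b = (-38)-37 = -75

-75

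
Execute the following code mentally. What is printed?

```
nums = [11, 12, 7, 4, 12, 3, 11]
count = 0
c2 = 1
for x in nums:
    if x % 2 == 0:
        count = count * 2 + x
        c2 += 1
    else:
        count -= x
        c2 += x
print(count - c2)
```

x=11: not even, count = 0-11 = -11; c2=12
x=12: even, count = (-11)*2+12 = -10; c2=13
x=7: not even, count = (-10)-7 = -17; c2=20
x=4: even, count = (-17)*2+4 = -30; c2=21
x=12: even, count = (-30)*2+12 = -48; c2=22
x=3: not even, count = (-48)-3 = -51; c2=25
x=11: not even, count = (-51)-11 = -62; c2=36
count-c2 = (-62)-36 = -98

-98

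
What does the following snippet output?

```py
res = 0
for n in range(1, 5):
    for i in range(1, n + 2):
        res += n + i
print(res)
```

n=1,i=1: res = 0+2 = 2
n=1,i=2: res = 2+3 = 5
n=2,i=1: res = 5+3 = 8
n=2,i=2: res = 8+4 = 12
n=2,i=3: res = 12+5 = 17
n=3,i=1: res = 17+4 = 21
n=3,i=2: res = 21+5 = 26
n=3,i=3: res = 26+6 = 32
n=3,i=4: res = 32+7 = 39
n=4,i=1: res = 39+5 = 44
n=4,i=2: res = 44+6 = 50
n=4,i=3: res = 50+7 = 57
n=4,i=4: res = 57+8 = 65
n=4,i=5: res = 65+9 = 74

74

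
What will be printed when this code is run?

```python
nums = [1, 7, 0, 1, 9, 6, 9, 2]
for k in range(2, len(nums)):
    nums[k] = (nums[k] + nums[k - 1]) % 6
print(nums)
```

[1, 7, 1, 2, 5, 5, 2, 4]

k=2: nums[2] = (0+7)%6 = 1 → [1, 7, 1, 1, 9, 6, 9, 2]
k=3: nums[3] = (1+1)%6 = 2 → [1, 7, 1, 2, 9, 6, 9, 2]
k=4: nums[4] = (9+2)%6 = 5 → [1, 7, 1, 2, 5, 6, 9, 2]
k=5: nums[5] = (6+5)%6 = 5 → [1, 7, 1, 2, 5, 5, 9, 2]
k=6: nums[6] = (9+5)%6 = 2 → [1, 7, 1, 2, 5, 5, 2, 2]
k=7: nums[7] = (2+2)%6 = 4 → [1, 7, 1, 2, 5, 5, 2, 4]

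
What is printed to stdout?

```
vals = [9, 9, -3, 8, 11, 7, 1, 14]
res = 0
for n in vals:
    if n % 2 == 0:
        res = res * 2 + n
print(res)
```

n=9: not even
n=9: not even
n=-3: not even
n=8: even, res = 0*2+8 = 8
n=11: not even
n=7: not even
n=1: not even
n=14: even, res = 8*2+14 = 30

30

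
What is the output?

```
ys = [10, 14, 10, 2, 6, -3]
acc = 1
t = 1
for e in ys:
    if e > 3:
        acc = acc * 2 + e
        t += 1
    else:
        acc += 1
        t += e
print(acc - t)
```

177

e=10: >3, acc = 1*2+10 = 12; t=2
e=14: >3, acc = 12*2+14 = 38; t=3
e=10: >3, acc = 38*2+10 = 86; t=4
e=2: not >3, acc = 86+1 = 87; t=6
e=6: >3, acc = 87*2+6 = 180; t=7
e=-3: not >3, acc = 180+1 = 181; t=4
acc-t = 181-4 = 177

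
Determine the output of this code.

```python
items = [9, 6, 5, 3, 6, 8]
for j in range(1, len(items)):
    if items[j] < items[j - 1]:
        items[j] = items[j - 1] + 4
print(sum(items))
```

114

j=1: 6<9, items[1] = 9+4 = 13 → [9, 13, 5, 3, 6, 8]
j=2: 5<13, items[2] = 13+4 = 17 → [9, 13, 17, 3, 6, 8]
j=3: 3<17, items[3] = 17+4 = 21 → [9, 13, 17, 21, 6, 8]
j=4: 6<21, items[4] = 21+4 = 25 → [9, 13, 17, 21, 25, 8]
j=5: 8<25, items[5] = 25+4 = 29 → [9, 13, 17, 21, 25, 29]
sum = 114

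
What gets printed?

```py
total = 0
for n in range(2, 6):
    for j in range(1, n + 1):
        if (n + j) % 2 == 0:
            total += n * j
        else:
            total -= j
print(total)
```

n=2,j=1: odd sum, total = 0-1 = -1
n=2,j=2: even sum, total = (-1)+4 = 3
n=3,j=1: even sum, total = 3+3 = 6
n=3,j=2: odd sum, total = 6-2 = 4
n=3,j=3: even sum, total = 4+9 = 13
n=4,j=1: odd sum, total = 13-1 = 12
n=4,j=2: even sum, total = 12+8 = 20
n=4,j=3: odd sum, total = 20-3 = 17
n=4,j=4: even sum, total = 17+16 = 33
n=5,j=1: even sum, total = 33+5 = 38
n=5,j=2: odd sum, total = 38-2 = 36
n=5,j=3: even sum, total = 36+15 = 51
n=5,j=4: odd sum, total = 51-4 = 47
n=5,j=5: even sum, total = 47+25 = 72

72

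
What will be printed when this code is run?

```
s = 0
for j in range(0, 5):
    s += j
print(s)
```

j=0: s = 0+0 = 0
j=1: s = 0+1 = 1
j=2: s = 1+2 = 3
j=3: s = 3+3 = 6
j=4: s = 6+4 = 10

10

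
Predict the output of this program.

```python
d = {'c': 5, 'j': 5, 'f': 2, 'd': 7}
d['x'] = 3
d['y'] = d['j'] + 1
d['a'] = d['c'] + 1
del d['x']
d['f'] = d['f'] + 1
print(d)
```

d['x'] = 3 → {'c': 5, 'j': 5, 'f': 2, 'd': 7, 'x': 3}
d['y'] = d['j']+1 = 6 → {'c': 5, 'j': 5, 'f': 2, 'd': 7, 'x': 3, 'y': 6}
d['a'] = d['c']+1 = 6 → {'c': 5, 'j': 5, 'f': 2, 'd': 7, 'x': 3, 'y': 6, 'a': 6}
del 'x' → {'c': 5, 'j': 5, 'f': 2, 'd': 7, 'y': 6, 'a': 6}
d['f'] = d['f']+1 = 3 → {'c': 5, 'j': 5, 'f': 3, 'd': 7, 'y': 6, 'a': 6}

{'c': 5, 'j': 5, 'f': 3, 'd': 7, 'y': 6, 'a': 6}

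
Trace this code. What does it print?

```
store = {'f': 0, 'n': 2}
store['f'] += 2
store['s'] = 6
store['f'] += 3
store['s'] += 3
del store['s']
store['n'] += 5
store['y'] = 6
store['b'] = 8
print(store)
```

store['f'] = 0+2 = 2 → {'f': 2, 'n': 2}
store['s'] = 6 → {'f': 2, 'n': 2, 's': 6}
store['f'] = 2+3 = 5 → {'f': 5, 'n': 2, 's': 6}
store['s'] = 6+3 = 9 → {'f': 5, 'n': 2, 's': 9}
del 's' → {'f': 5, 'n': 2}
store['n'] = 2+5 = 7 → {'f': 5, 'n': 7}
store['y'] = 6 → {'f': 5, 'n': 7, 'y': 6}
store['b'] = 8 → {'f': 5, 'n': 7, 'y': 6, 'b': 8}

{'f': 5, 'n': 7, 'y': 6, 'b': 8}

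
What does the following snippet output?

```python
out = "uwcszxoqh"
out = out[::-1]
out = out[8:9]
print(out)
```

u

reverse → 'hqoxzscwu'
slice [8:9] → 'u'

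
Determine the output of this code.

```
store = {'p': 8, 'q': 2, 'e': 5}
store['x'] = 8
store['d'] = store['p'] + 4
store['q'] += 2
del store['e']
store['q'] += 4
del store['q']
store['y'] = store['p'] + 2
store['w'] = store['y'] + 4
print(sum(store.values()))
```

52

store['x'] = 8 → {'p': 8, 'q': 2, 'e': 5, 'x': 8}
store['d'] = store['p']+4 = 12 → {'p': 8, 'q': 2, 'e': 5, 'x': 8, 'd': 12}
store['q'] = 2+2 = 4 → {'p': 8, 'q': 4, 'e': 5, 'x': 8, 'd': 12}
del 'e' → {'p': 8, 'q': 4, 'x': 8, 'd': 12}
store['q'] = 4+4 = 8 → {'p': 8, 'q': 8, 'x': 8, 'd': 12}
del 'q' → {'p': 8, 'x': 8, 'd': 12}
store['y'] = store['p']+2 = 10 → {'p': 8, 'x': 8, 'd': 12, 'y': 10}
store['w'] = store['y']+4 = 14 → {'p': 8, 'x': 8, 'd': 12, 'y': 10, 'w': 14}
sum of values = 52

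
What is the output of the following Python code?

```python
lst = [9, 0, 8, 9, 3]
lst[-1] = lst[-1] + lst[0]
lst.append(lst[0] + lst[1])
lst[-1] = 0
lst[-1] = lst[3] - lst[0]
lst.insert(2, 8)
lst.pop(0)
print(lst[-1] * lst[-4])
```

0

lst[-1] = lst[-1]+lst[0] = 3+9 = 12 → [9, 0, 8, 9, 12]
append lst[0]+lst[1] = 9+0 = 9 → [9, 0, 8, 9, 12, 9]
lst[-1] = 0 → [9, 0, 8, 9, 12, 0]
lst[-1] = lst[3]-lst[0] = 9-9 = 0 → [9, 0, 8, 9, 12, 0]
insert 8 at 2 → [9, 0, 8, 8, 9, 12, 0]
pop(0) removes 9 → [0, 8, 8, 9, 12, 0]
lst[-1]*lst[-4] = 0*8 = 0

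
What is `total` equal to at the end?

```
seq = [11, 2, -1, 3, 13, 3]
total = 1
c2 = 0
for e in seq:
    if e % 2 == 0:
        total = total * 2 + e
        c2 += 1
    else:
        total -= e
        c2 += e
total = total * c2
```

e=11: not even, total = 1-11 = -10; c2=11
e=2: even, total = (-10)*2+2 = -18; c2=12
e=-1: not even, total = (-18)-(-1) = -17; c2=11
e=3: not even, total = (-17)-3 = -20; c2=14
e=13: not even, total = (-20)-13 = -33; c2=27
e=3: not even, total = (-33)-3 = -36; c2=30
total*c2 = (-36)*30 = -1080

-1080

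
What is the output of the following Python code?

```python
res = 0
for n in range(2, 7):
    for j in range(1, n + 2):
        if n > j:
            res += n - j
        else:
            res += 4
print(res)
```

75

n=2,j=1: 2>1, res = 0+1 = 1
n=2,j=2: not 2>2, res = 1+4 = 5
n=2,j=3: not 2>3, res = 5+4 = 9
n=3,j=1: 3>1, res = 9+2 = 11
n=3,j=2: 3>2, res = 11+1 = 12
n=3,j=3: not 3>3, res = 12+4 = 16
n=3,j=4: not 3>4, res = 16+4 = 20
n=4,j=1: 4>1, res = 20+3 = 23
n=4,j=2: 4>2, res = 23+2 = 25
n=4,j=3: 4>3, res = 25+1 = 26
n=4,j=4: not 4>4, res = 26+4 = 30
n=4,j=5: not 4>5, res = 30+4 = 34
n=5,j=1: 5>1, res = 34+4 = 38
n=5,j=2: 5>2, res = 38+3 = 41
n=5,j=3: 5>3, res = 41+2 = 43
n=5,j=4: 5>4, res = 43+1 = 44
n=5,j=5: not 5>5, res = 44+4 = 48
n=5,j=6: not 5>6, res = 48+4 = 52
n=6,j=1: 6>1, res = 52+5 = 57
n=6,j=2: 6>2, res = 57+4 = 61
n=6,j=3: 6>3, res = 61+3 = 64
n=6,j=4: 6>4, res = 64+2 = 66
n=6,j=5: 6>5, res = 66+1 = 67
n=6,j=6: not 6>6, res = 67+4 = 71
n=6,j=7: not 6>7, res = 71+4 = 75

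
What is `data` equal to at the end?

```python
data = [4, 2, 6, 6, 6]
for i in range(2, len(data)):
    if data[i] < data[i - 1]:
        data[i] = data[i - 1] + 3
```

i=2: 6>=2, unchanged → [4, 2, 6, 6, 6]
i=3: 6>=6, unchanged → [4, 2, 6, 6, 6]
i=4: 6>=6, unchanged → [4, 2, 6, 6, 6]

[4, 2, 6, 6, 6]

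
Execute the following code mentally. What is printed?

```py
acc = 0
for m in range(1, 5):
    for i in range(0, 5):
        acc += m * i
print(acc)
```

100

m=1,i=0: acc = 0+0 = 0
m=1,i=1: acc = 0+1 = 1
m=1,i=2: acc = 1+2 = 3
m=1,i=3: acc = 3+3 = 6
m=1,i=4: acc = 6+4 = 10
m=2,i=0: acc = 10+0 = 10
m=2,i=1: acc = 10+2 = 12
m=2,i=2: acc = 12+4 = 16
m=2,i=3: acc = 16+6 = 22
m=2,i=4: acc = 22+8 = 30
m=3,i=0: acc = 30+0 = 30
m=3,i=1: acc = 30+3 = 33
m=3,i=2: acc = 33+6 = 39
m=3,i=3: acc = 39+9 = 48
m=3,i=4: acc = 48+12 = 60
m=4,i=0: acc = 60+0 = 60
m=4,i=1: acc = 60+4 = 64
m=4,i=2: acc = 64+8 = 72
m=4,i=3: acc = 72+12 = 84
m=4,i=4: acc = 84+16 = 100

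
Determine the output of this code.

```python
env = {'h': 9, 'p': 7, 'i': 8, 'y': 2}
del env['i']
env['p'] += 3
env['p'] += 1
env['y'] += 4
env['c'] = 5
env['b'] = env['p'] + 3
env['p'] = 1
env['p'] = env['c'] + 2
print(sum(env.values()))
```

del 'i' → {'h': 9, 'p': 7, 'y': 2}
env['p'] = 7+3 = 10 → {'h': 9, 'p': 10, 'y': 2}
env['p'] = 10+1 = 11 → {'h': 9, 'p': 11, 'y': 2}
env['y'] = 2+4 = 6 → {'h': 9, 'p': 11, 'y': 6}
env['c'] = 5 → {'h': 9, 'p': 11, 'y': 6, 'c': 5}
env['b'] = env['p']+3 = 14 → {'h': 9, 'p': 11, 'y': 6, 'c': 5, 'b': 14}
env['p'] = 1 → {'h': 9, 'p': 1, 'y': 6, 'c': 5, 'b': 14}
env['p'] = env['c']+2 = 7 → {'h': 9, 'p': 7, 'y': 6, 'c': 5, 'b': 14}
sum of values = 41

41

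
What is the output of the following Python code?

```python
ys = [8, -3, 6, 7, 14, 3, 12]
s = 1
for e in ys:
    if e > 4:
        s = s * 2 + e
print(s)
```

276

e=8: >4, s = 1*2+8 = 10
e=-3: not >4
e=6: >4, s = 10*2+6 = 26
e=7: >4, s = 26*2+7 = 59
e=14: >4, s = 59*2+14 = 132
e=3: not >4
e=12: >4, s = 132*2+12 = 276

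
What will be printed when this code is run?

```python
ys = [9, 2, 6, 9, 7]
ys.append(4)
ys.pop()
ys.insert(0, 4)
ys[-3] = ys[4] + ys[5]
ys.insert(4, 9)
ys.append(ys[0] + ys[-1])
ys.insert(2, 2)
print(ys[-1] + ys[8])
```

append 4 → [9, 2, 6, 9, 7, 4]
pop() removes 4 → [9, 2, 6, 9, 7]
insert 4 at 0 → [4, 9, 2, 6, 9, 7]
ys[-3] = ys[4]+ys[5] = 9+7 = 16 → [4, 9, 2, 16, 9, 7]
insert 9 at 4 → [4, 9, 2, 16, 9, 9, 7]
append ys[0]+ys[-1] = 4+7 = 11 → [4, 9, 2, 16, 9, 9, 7, 11]
insert 2 at 2 → [4, 9, 2, 2, 16, 9, 9, 7, 11]
ys[-1]+ys[8] = 11+11 = 22

22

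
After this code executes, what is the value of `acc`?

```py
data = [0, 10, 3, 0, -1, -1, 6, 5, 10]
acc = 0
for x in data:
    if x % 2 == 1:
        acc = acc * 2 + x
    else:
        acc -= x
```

x=0: not odd, acc = 0-0 = 0
x=10: not odd, acc = 0-10 = -10
x=3: odd, acc = (-10)*2+3 = -17
x=0: not odd, acc = (-17)-0 = -17
x=-1: odd, acc = (-17)*2+(-1) = -35
x=-1: odd, acc = (-35)*2+(-1) = -71
x=6: not odd, acc = (-71)-6 = -77
x=5: odd, acc = (-77)*2+5 = -149
x=10: not odd, acc = (-149)-10 = -159

-159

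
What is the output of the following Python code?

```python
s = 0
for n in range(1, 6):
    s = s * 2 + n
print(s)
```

n=1: s = 0*2+1 = 1
n=2: s = 1*2+2 = 4
n=3: s = 4*2+3 = 11
n=4: s = 11*2+4 = 26
n=5: s = 26*2+5 = 57

57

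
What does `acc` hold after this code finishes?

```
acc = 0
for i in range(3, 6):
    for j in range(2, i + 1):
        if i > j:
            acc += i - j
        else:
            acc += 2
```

16

i=3,j=2: 3>2, acc = 0+1 = 1
i=3,j=3: not 3>3, acc = 1+2 = 3
i=4,j=2: 4>2, acc = 3+2 = 5
i=4,j=3: 4>3, acc = 5+1 = 6
i=4,j=4: not 4>4, acc = 6+2 = 8
i=5,j=2: 5>2, acc = 8+3 = 11
i=5,j=3: 5>3, acc = 11+2 = 13
i=5,j=4: 5>4, acc = 13+1 = 14
i=5,j=5: not 5>5, acc = 14+2 = 16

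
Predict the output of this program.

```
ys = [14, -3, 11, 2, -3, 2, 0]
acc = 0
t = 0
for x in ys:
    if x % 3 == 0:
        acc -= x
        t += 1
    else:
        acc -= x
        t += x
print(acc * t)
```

x=14: not %3==0, acc = 0-14 = -14; t=14
x=-3: %3==0, acc = (-14)-(-3) = -11; t=15
x=11: not %3==0, acc = (-11)-11 = -22; t=26
x=2: not %3==0, acc = (-22)-2 = -24; t=28
x=-3: %3==0, acc = (-24)-(-3) = -21; t=29
x=2: not %3==0, acc = (-21)-2 = -23; t=31
x=0: %3==0, acc = (-23)-0 = -23; t=32
acc*t = (-23)*32 = -736

-736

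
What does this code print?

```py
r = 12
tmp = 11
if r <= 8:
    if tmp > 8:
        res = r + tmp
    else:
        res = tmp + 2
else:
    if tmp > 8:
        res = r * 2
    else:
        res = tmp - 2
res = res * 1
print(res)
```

r=12, tmp=11
r <= 8 is False; tmp > 8 is True
→ res = r * 2 = 24
res = 24*1 = 24

24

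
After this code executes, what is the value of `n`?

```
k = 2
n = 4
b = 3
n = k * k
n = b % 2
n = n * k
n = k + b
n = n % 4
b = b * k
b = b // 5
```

n = 2*2 = 4
n = 3%2 = 1
n = 1*2 = 2
n = 2+3 = 5
n = 5%4 = 1
b = 3*2 = 6
b = 6//5 = 1

1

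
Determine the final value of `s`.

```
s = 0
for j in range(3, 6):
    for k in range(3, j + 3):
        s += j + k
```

105

j=3,k=3: s = 0+6 = 6
j=3,k=4: s = 6+7 = 13
j=3,k=5: s = 13+8 = 21
j=4,k=3: s = 21+7 = 28
j=4,k=4: s = 28+8 = 36
j=4,k=5: s = 36+9 = 45
j=4,k=6: s = 45+10 = 55
j=5,k=3: s = 55+8 = 63
j=5,k=4: s = 63+9 = 72
j=5,k=5: s = 72+10 = 82
j=5,k=6: s = 82+11 = 93
j=5,k=7: s = 93+12 = 105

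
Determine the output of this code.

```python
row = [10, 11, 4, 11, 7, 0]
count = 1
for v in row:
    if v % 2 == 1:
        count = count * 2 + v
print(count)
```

v=10: not odd
v=11: odd, count = 1*2+11 = 13
v=4: not odd
v=11: odd, count = 13*2+11 = 37
v=7: odd, count = 37*2+7 = 81
v=0: not odd

81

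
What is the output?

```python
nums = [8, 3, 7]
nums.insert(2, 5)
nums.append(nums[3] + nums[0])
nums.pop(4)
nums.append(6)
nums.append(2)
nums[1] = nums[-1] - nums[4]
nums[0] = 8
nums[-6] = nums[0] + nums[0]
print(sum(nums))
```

insert 5 at 2 → [8, 3, 5, 7]
append nums[3]+nums[0] = 7+8 = 15 → [8, 3, 5, 7, 15]
pop(4) removes 15 → [8, 3, 5, 7]
append 6 → [8, 3, 5, 7, 6]
append 2 → [8, 3, 5, 7, 6, 2]
nums[1] = nums[-1]-nums[4] = 2-6 = -4 → [8, -4, 5, 7, 6, 2]
nums[0] = 8 → [8, -4, 5, 7, 6, 2]
nums[-6] = nums[0]+nums[0] = 8+8 = 16 → [16, -4, 5, 7, 6, 2]
sum = 32

32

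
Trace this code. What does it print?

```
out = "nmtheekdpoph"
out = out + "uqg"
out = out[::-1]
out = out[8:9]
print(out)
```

k

+ 'uqg' → 'nmtheekdpophuqg'
reverse → 'gquhpopdkeehtmn'
slice [8:9] → 'k'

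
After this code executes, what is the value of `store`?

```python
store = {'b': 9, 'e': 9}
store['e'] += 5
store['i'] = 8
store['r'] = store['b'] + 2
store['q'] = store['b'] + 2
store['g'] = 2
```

{'b': 9, 'e': 14, 'i': 8, 'r': 11, 'q': 11, 'g': 2}

store['e'] = 9+5 = 14 → {'b': 9, 'e': 14}
store['i'] = 8 → {'b': 9, 'e': 14, 'i': 8}
store['r'] = store['b']+2 = 11 → {'b': 9, 'e': 14, 'i': 8, 'r': 11}
store['q'] = store['b']+2 = 11 → {'b': 9, 'e': 14, 'i': 8, 'r': 11, 'q': 11}
store['g'] = 2 → {'b': 9, 'e': 14, 'i': 8, 'r': 11, 'q': 11, 'g': 2}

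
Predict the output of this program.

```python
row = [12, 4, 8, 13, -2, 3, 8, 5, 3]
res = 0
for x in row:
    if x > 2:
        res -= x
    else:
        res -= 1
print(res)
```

x=12: >2, res = 0-12 = -12
x=4: >2, res = (-12)-4 = -16
x=8: >2, res = (-16)-8 = -24
x=13: >2, res = (-24)-13 = -37
x=-2: not >2, res = (-37)-1 = -38
x=3: >2, res = (-38)-3 = -41
x=8: >2, res = (-41)-8 = -49
x=5: >2, res = (-49)-5 = -54
x=3: >2, res = (-54)-3 = -57

-57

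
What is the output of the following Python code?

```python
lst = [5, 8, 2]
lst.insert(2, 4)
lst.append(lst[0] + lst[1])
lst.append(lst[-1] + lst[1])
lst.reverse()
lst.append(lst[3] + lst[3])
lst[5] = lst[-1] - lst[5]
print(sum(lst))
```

insert 4 at 2 → [5, 8, 4, 2]
append lst[0]+lst[1] = 5+8 = 13 → [5, 8, 4, 2, 13]
append lst[-1]+lst[1] = 13+8 = 21 → [5, 8, 4, 2, 13, 21]
reverse → [21, 13, 2, 4, 8, 5]
append lst[3]+lst[3] = 4+4 = 8 → [21, 13, 2, 4, 8, 5, 8]
lst[5] = lst[-1]-lst[5] = 8-5 = 3 → [21, 13, 2, 4, 8, 3, 8]
sum = 59

59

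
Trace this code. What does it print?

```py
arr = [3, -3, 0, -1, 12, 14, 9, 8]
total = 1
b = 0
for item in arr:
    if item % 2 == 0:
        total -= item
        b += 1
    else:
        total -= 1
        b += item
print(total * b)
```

item=3: not even, total = 1-1 = 0; b=3
item=-3: not even, total = 0-1 = -1; b=0
item=0: even, total = (-1)-0 = -1; b=1
item=-1: not even, total = (-1)-1 = -2; b=0
item=12: even, total = (-2)-12 = -14; b=1
item=14: even, total = (-14)-14 = -28; b=2
item=9: not even, total = (-28)-1 = -29; b=11
item=8: even, total = (-29)-8 = -37; b=12
total*b = (-37)*12 = -444

-444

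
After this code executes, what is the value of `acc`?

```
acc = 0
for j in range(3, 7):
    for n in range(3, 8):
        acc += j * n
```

450

j=3,n=3: acc = 0+9 = 9
j=3,n=4: acc = 9+12 = 21
j=3,n=5: acc = 21+15 = 36
j=3,n=6: acc = 36+18 = 54
j=3,n=7: acc = 54+21 = 75
j=4,n=3: acc = 75+12 = 87
j=4,n=4: acc = 87+16 = 103
j=4,n=5: acc = 103+20 = 123
j=4,n=6: acc = 123+24 = 147
j=4,n=7: acc = 147+28 = 175
j=5,n=3: acc = 175+15 = 190
j=5,n=4: acc = 190+20 = 210
j=5,n=5: acc = 210+25 = 235
j=5,n=6: acc = 235+30 = 265
j=5,n=7: acc = 265+35 = 300
j=6,n=3: acc = 300+18 = 318
j=6,n=4: acc = 318+24 = 342
j=6,n=5: acc = 342+30 = 372
j=6,n=6: acc = 372+36 = 408
j=6,n=7: acc = 408+42 = 450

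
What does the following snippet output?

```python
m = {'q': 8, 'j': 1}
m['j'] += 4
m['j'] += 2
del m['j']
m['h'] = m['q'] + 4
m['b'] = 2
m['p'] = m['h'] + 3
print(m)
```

{'q': 8, 'h': 12, 'b': 2, 'p': 15}

m['j'] = 1+4 = 5 → {'q': 8, 'j': 5}
m['j'] = 5+2 = 7 → {'q': 8, 'j': 7}
del 'j' → {'q': 8}
m['h'] = m['q']+4 = 12 → {'q': 8, 'h': 12}
m['b'] = 2 → {'q': 8, 'h': 12, 'b': 2}
m['p'] = m['h']+3 = 15 → {'q': 8, 'h': 12, 'b': 2, 'p': 15}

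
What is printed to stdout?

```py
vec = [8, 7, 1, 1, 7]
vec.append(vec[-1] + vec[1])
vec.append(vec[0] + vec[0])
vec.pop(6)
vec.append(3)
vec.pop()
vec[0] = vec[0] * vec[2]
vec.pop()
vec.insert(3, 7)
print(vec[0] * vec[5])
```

56

append vec[-1]+vec[1] = 7+7 = 14 → [8, 7, 1, 1, 7, 14]
append vec[0]+vec[0] = 8+8 = 16 → [8, 7, 1, 1, 7, 14, 16]
pop(6) removes 16 → [8, 7, 1, 1, 7, 14]
append 3 → [8, 7, 1, 1, 7, 14, 3]
pop() removes 3 → [8, 7, 1, 1, 7, 14]
vec[0] = vec[0]*vec[2] = 8*1 = 8 → [8, 7, 1, 1, 7, 14]
pop() removes 14 → [8, 7, 1, 1, 7]
insert 7 at 3 → [8, 7, 1, 7, 1, 7]
vec[0]*vec[5] = 8*7 = 56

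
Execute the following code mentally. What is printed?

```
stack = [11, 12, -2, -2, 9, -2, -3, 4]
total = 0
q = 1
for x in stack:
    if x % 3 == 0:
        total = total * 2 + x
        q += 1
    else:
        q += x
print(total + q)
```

x=11: not %3==0; q=12
x=12: %3==0, total = 0*2+12 = 12; q=13
x=-2: not %3==0; q=11
x=-2: not %3==0; q=9
x=9: %3==0, total = 12*2+9 = 33; q=10
x=-2: not %3==0; q=8
x=-3: %3==0, total = 33*2+(-3) = 63; q=9
x=4: not %3==0; q=13
total+q = 63+13 = 76

76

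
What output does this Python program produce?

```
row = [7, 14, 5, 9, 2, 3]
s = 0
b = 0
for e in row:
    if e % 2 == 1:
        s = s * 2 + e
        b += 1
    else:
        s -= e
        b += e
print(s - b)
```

-39

e=7: odd, s = 0*2+7 = 7; b=1
e=14: not odd, s = 7-14 = -7; b=15
e=5: odd, s = (-7)*2+5 = -9; b=16
e=9: odd, s = (-9)*2+9 = -9; b=17
e=2: not odd, s = (-9)-2 = -11; b=19
e=3: odd, s = (-11)*2+3 = -19; b=20
s-b = (-19)-20 = -39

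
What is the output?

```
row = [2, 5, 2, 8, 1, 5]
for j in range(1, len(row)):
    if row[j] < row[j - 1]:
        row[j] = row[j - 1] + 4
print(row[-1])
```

j=1: 5>=2, unchanged → [2, 5, 2, 8, 1, 5]
j=2: 2<5, row[2] = 5+4 = 9 → [2, 5, 9, 8, 1, 5]
j=3: 8<9, row[3] = 9+4 = 13 → [2, 5, 9, 13, 1, 5]
j=4: 1<13, row[4] = 13+4 = 17 → [2, 5, 9, 13, 17, 5]
j=5: 5<17, row[5] = 17+4 = 21 → [2, 5, 9, 13, 17, 21]

21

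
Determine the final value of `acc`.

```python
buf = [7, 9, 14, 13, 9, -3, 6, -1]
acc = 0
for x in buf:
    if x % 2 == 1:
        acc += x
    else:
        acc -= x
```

14

x=7: odd, acc = 0+7 = 7
x=9: odd, acc = 7+9 = 16
x=14: not odd, acc = 16-14 = 2
x=13: odd, acc = 2+13 = 15
x=9: odd, acc = 15+9 = 24
x=-3: odd, acc = 24+(-3) = 21
x=6: not odd, acc = 21-6 = 15
x=-1: odd, acc = 15+(-1) = 14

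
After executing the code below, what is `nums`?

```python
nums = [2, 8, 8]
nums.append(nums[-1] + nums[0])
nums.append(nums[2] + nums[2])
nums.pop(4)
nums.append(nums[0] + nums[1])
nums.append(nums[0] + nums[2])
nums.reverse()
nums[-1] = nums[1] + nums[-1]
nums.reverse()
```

append nums[-1]+nums[0] = 8+2 = 10 → [2, 8, 8, 10]
append nums[2]+nums[2] = 8+8 = 16 → [2, 8, 8, 10, 16]
pop(4) removes 16 → [2, 8, 8, 10]
append nums[0]+nums[1] = 2+8 = 10 → [2, 8, 8, 10, 10]
append nums[0]+nums[2] = 2+8 = 10 → [2, 8, 8, 10, 10, 10]
reverse → [10, 10, 10, 8, 8, 2]
nums[-1] = nums[1]+nums[-1] = 10+2 = 12 → [10, 10, 10, 8, 8, 12]
reverse → [12, 8, 8, 10, 10, 10]

[12, 8, 8, 10, 10, 10]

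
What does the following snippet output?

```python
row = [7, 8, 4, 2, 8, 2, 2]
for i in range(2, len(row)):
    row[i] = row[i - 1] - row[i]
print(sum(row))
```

i=2: row[2] = 8-4 = 4 → [7, 8, 4, 2, 8, 2, 2]
i=3: row[3] = 4-2 = 2 → [7, 8, 4, 2, 8, 2, 2]
i=4: row[4] = 2-8 = -6 → [7, 8, 4, 2, -6, 2, 2]
i=5: row[5] = (-6)-2 = -8 → [7, 8, 4, 2, -6, -8, 2]
i=6: row[6] = (-8)-2 = -10 → [7, 8, 4, 2, -6, -8, -10]
sum = -3

-3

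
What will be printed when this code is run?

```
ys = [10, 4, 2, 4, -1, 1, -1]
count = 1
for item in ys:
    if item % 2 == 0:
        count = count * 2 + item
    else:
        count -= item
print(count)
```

121

item=10: even, count = 1*2+10 = 12
item=4: even, count = 12*2+4 = 28
item=2: even, count = 28*2+2 = 58
item=4: even, count = 58*2+4 = 120
item=-1: not even, count = 120-(-1) = 121
item=1: not even, count = 121-1 = 120
item=-1: not even, count = 120-(-1) = 121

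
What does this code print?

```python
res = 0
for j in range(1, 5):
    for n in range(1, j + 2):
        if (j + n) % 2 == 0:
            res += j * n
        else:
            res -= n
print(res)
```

j=1,n=1: even sum, res = 0+1 = 1
j=1,n=2: odd sum, res = 1-2 = -1
j=2,n=1: odd sum, res = (-1)-1 = -2
j=2,n=2: even sum, res = (-2)+4 = 2
j=2,n=3: odd sum, res = 2-3 = -1
j=3,n=1: even sum, res = (-1)+3 = 2
j=3,n=2: odd sum, res = 2-2 = 0
j=3,n=3: even sum, res = 0+9 = 9
j=3,n=4: odd sum, res = 9-4 = 5
j=4,n=1: odd sum, res = 5-1 = 4
j=4,n=2: even sum, res = 4+8 = 12
j=4,n=3: odd sum, res = 12-3 = 9
j=4,n=4: even sum, res = 9+16 = 25
j=4,n=5: odd sum, res = 25-5 = 20

20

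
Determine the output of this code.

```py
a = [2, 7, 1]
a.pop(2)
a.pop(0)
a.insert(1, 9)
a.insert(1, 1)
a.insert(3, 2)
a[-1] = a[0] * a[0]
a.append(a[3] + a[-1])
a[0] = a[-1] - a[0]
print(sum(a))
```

248

pop(2) removes 1 → [2, 7]
pop(0) removes 2 → [7]
insert 9 at 1 → [7, 9]
insert 1 at 1 → [7, 1, 9]
insert 2 at 3 → [7, 1, 9, 2]
a[-1] = a[0]*a[0] = 7*7 = 49 → [7, 1, 9, 49]
append a[3]+a[-1] = 49+49 = 98 → [7, 1, 9, 49, 98]
a[0] = a[-1]-a[0] = 98-7 = 91 → [91, 1, 9, 49, 98]
sum = 248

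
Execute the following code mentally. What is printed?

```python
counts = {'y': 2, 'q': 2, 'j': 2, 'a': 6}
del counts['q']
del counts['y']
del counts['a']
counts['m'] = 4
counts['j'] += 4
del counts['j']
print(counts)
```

del 'q' → {'y': 2, 'j': 2, 'a': 6}
del 'y' → {'j': 2, 'a': 6}
del 'a' → {'j': 2}
counts['m'] = 4 → {'j': 2, 'm': 4}
counts['j'] = 2+4 = 6 → {'j': 6, 'm': 4}
del 'j' → {'m': 4}

{'m': 4}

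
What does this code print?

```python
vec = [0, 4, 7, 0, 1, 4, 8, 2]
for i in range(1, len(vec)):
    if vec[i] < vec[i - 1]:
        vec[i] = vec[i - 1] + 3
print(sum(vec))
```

i=1: 4>=0, unchanged → [0, 4, 7, 0, 1, 4, 8, 2]
i=2: 7>=4, unchanged → [0, 4, 7, 0, 1, 4, 8, 2]
i=3: 0<7, vec[3] = 7+3 = 10 → [0, 4, 7, 10, 1, 4, 8, 2]
i=4: 1<10, vec[4] = 10+3 = 13 → [0, 4, 7, 10, 13, 4, 8, 2]
i=5: 4<13, vec[5] = 13+3 = 16 → [0, 4, 7, 10, 13, 16, 8, 2]
i=6: 8<16, vec[6] = 16+3 = 19 → [0, 4, 7, 10, 13, 16, 19, 2]
i=7: 2<19, vec[7] = 19+3 = 22 → [0, 4, 7, 10, 13, 16, 19, 22]
sum = 91

91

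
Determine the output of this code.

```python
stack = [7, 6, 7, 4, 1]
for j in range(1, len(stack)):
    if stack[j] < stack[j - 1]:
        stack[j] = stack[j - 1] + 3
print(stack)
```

[7, 10, 13, 16, 19]

j=1: 6<7, stack[1] = 7+3 = 10 → [7, 10, 7, 4, 1]
j=2: 7<10, stack[2] = 10+3 = 13 → [7, 10, 13, 4, 1]
j=3: 4<13, stack[3] = 13+3 = 16 → [7, 10, 13, 16, 1]
j=4: 1<16, stack[4] = 16+3 = 19 → [7, 10, 13, 16, 19]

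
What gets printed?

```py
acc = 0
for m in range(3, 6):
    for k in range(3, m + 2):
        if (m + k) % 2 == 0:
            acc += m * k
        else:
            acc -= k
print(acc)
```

m=3,k=3: even sum, acc = 0+9 = 9
m=3,k=4: odd sum, acc = 9-4 = 5
m=4,k=3: odd sum, acc = 5-3 = 2
m=4,k=4: even sum, acc = 2+16 = 18
m=4,k=5: odd sum, acc = 18-5 = 13
m=5,k=3: even sum, acc = 13+15 = 28
m=5,k=4: odd sum, acc = 28-4 = 24
m=5,k=5: even sum, acc = 24+25 = 49
m=5,k=6: odd sum, acc = 49-6 = 43

43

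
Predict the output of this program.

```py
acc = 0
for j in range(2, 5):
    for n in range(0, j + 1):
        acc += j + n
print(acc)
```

57

j=2,n=0: acc = 0+2 = 2
j=2,n=1: acc = 2+3 = 5
j=2,n=2: acc = 5+4 = 9
j=3,n=0: acc = 9+3 = 12
j=3,n=1: acc = 12+4 = 16
j=3,n=2: acc = 16+5 = 21
j=3,n=3: acc = 21+6 = 27
j=4,n=0: acc = 27+4 = 31
j=4,n=1: acc = 31+5 = 36
j=4,n=2: acc = 36+6 = 42
j=4,n=3: acc = 42+7 = 49
j=4,n=4: acc = 49+8 = 57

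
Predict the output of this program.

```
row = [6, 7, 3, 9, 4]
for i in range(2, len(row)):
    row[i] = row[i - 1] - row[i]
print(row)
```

i=2: row[2] = 7-3 = 4 → [6, 7, 4, 9, 4]
i=3: row[3] = 4-9 = -5 → [6, 7, 4, -5, 4]
i=4: row[4] = (-5)-4 = -9 → [6, 7, 4, -5, -9]

[6, 7, 4, -5, -9]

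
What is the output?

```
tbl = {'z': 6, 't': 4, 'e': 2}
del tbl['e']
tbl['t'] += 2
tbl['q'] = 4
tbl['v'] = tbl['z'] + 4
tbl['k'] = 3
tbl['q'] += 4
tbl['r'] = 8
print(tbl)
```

{'z': 6, 't': 6, 'q': 8, 'v': 10, 'k': 3, 'r': 8}

del 'e' → {'z': 6, 't': 4}
tbl['t'] = 4+2 = 6 → {'z': 6, 't': 6}
tbl['q'] = 4 → {'z': 6, 't': 6, 'q': 4}
tbl['v'] = tbl['z']+4 = 10 → {'z': 6, 't': 6, 'q': 4, 'v': 10}
tbl['k'] = 3 → {'z': 6, 't': 6, 'q': 4, 'v': 10, 'k': 3}
tbl['q'] = 4+4 = 8 → {'z': 6, 't': 6, 'q': 8, 'v': 10, 'k': 3}
tbl['r'] = 8 → {'z': 6, 't': 6, 'q': 8, 'v': 10, 'k': 3, 'r': 8}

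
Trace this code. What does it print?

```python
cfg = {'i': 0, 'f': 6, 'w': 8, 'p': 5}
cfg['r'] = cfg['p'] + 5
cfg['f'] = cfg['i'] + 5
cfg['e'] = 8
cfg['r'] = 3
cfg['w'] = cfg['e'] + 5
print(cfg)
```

cfg['r'] = cfg['p']+5 = 10 → {'i': 0, 'f': 6, 'w': 8, 'p': 5, 'r': 10}
cfg['f'] = cfg['i']+5 = 5 → {'i': 0, 'f': 5, 'w': 8, 'p': 5, 'r': 10}
cfg['e'] = 8 → {'i': 0, 'f': 5, 'w': 8, 'p': 5, 'r': 10, 'e': 8}
cfg['r'] = 3 → {'i': 0, 'f': 5, 'w': 8, 'p': 5, 'r': 3, 'e': 8}
cfg['w'] = cfg['e']+5 = 13 → {'i': 0, 'f': 5, 'w': 13, 'p': 5, 'r': 3, 'e': 8}

{'i': 0, 'f': 5, 'w': 13, 'p': 5, 'r': 3, 'e': 8}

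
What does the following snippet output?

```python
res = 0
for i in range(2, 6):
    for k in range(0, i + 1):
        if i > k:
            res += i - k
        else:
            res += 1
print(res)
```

i=2,k=0: 2>0, res = 0+2 = 2
i=2,k=1: 2>1, res = 2+1 = 3
i=2,k=2: not 2>2, res = 3+1 = 4
i=3,k=0: 3>0, res = 4+3 = 7
i=3,k=1: 3>1, res = 7+2 = 9
i=3,k=2: 3>2, res = 9+1 = 10
i=3,k=3: not 3>3, res = 10+1 = 11
i=4,k=0: 4>0, res = 11+4 = 15
i=4,k=1: 4>1, res = 15+3 = 18
i=4,k=2: 4>2, res = 18+2 = 20
i=4,k=3: 4>3, res = 20+1 = 21
i=4,k=4: not 4>4, res = 21+1 = 22
i=5,k=0: 5>0, res = 22+5 = 27
i=5,k=1: 5>1, res = 27+4 = 31
i=5,k=2: 5>2, res = 31+3 = 34
i=5,k=3: 5>3, res = 34+2 = 36
i=5,k=4: 5>4, res = 36+1 = 37
i=5,k=5: not 5>5, res = 37+1 = 38

38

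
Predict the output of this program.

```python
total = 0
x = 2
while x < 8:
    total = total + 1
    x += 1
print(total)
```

6

x=2: total = 0+1 = 1
x=3: total = 1+1 = 2
x=4: total = 2+1 = 3
x=5: total = 3+1 = 4
x=6: total = 4+1 = 5
x=7: total = 5+1 = 6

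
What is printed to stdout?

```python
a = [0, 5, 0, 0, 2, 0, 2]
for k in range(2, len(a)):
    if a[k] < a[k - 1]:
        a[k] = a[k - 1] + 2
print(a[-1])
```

k=2: 0<5, a[2] = 5+2 = 7 → [0, 5, 7, 0, 2, 0, 2]
k=3: 0<7, a[3] = 7+2 = 9 → [0, 5, 7, 9, 2, 0, 2]
k=4: 2<9, a[4] = 9+2 = 11 → [0, 5, 7, 9, 11, 0, 2]
k=5: 0<11, a[5] = 11+2 = 13 → [0, 5, 7, 9, 11, 13, 2]
k=6: 2<13, a[6] = 13+2 = 15 → [0, 5, 7, 9, 11, 13, 15]

15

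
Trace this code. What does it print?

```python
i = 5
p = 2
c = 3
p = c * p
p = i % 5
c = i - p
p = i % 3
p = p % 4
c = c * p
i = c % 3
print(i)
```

1

p = 3*2 = 6
p = 5%5 = 0
c = 5-0 = 5
p = 5%3 = 2
p = 2%4 = 2
c = 5*2 = 10
i = 10%3 = 1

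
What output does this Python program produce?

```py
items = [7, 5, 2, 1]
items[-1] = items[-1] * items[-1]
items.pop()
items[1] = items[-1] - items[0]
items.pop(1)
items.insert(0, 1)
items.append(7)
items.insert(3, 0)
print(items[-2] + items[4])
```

7

items[-1] = items[-1]*items[-1] = 1*1 = 1 → [7, 5, 2, 1]
pop() removes 1 → [7, 5, 2]
items[1] = items[-1]-items[0] = 2-7 = -5 → [7, -5, 2]
pop(1) removes -5 → [7, 2]
insert 1 at 0 → [1, 7, 2]
append 7 → [1, 7, 2, 7]
insert 0 at 3 → [1, 7, 2, 0, 7]
items[-2]+items[4] = 0+7 = 7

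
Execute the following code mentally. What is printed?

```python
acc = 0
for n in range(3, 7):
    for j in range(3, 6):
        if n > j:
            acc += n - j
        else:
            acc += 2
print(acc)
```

22

n=3,j=3: not 3>3, acc = 0+2 = 2
n=3,j=4: not 3>4, acc = 2+2 = 4
n=3,j=5: not 3>5, acc = 4+2 = 6
n=4,j=3: 4>3, acc = 6+1 = 7
n=4,j=4: not 4>4, acc = 7+2 = 9
n=4,j=5: not 4>5, acc = 9+2 = 11
n=5,j=3: 5>3, acc = 11+2 = 13
n=5,j=4: 5>4, acc = 13+1 = 14
n=5,j=5: not 5>5, acc = 14+2 = 16
n=6,j=3: 6>3, acc = 16+3 = 19
n=6,j=4: 6>4, acc = 19+2 = 21
n=6,j=5: 6>5, acc = 21+1 = 22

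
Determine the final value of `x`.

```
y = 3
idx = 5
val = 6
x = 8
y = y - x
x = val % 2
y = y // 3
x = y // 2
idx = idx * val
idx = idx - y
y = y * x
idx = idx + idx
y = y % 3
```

y = 3-8 = -5
x = 6%2 = 0
y = (-5)//3 = -2
x = (-2)//2 = -1
idx = 5*6 = 30
idx = 30-(-2) = 32
y = (-2)*(-1) = 2
idx = 32+32 = 64
y = 2%3 = 2

-1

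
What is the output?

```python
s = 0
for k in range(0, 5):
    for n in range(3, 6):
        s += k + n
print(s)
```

90

k=0,n=3: s = 0+3 = 3
k=0,n=4: s = 3+4 = 7
k=0,n=5: s = 7+5 = 12
k=1,n=3: s = 12+4 = 16
k=1,n=4: s = 16+5 = 21
k=1,n=5: s = 21+6 = 27
k=2,n=3: s = 27+5 = 32
k=2,n=4: s = 32+6 = 38
k=2,n=5: s = 38+7 = 45
k=3,n=3: s = 45+6 = 51
k=3,n=4: s = 51+7 = 58
k=3,n=5: s = 58+8 = 66
k=4,n=3: s = 66+7 = 73
k=4,n=4: s = 73+8 = 81
k=4,n=5: s = 81+9 = 90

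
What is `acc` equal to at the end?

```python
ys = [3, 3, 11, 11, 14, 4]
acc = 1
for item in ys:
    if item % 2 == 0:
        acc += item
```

19

item=3: not even
item=3: not even
item=11: not even
item=11: not even
item=14: even, acc = 1+14 = 15
item=4: even, acc = 15+4 = 19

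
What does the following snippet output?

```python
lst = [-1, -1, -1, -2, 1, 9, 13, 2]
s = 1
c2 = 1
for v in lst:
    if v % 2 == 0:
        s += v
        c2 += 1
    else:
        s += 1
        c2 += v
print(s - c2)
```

v=-1: not even, s = 1+1 = 2; c2=0
v=-1: not even, s = 2+1 = 3; c2=-1
v=-1: not even, s = 3+1 = 4; c2=-2
v=-2: even, s = 4+(-2) = 2; c2=-1
v=1: not even, s = 2+1 = 3; c2=0
v=9: not even, s = 3+1 = 4; c2=9
v=13: not even, s = 4+1 = 5; c2=22
v=2: even, s = 5+2 = 7; c2=23
s-c2 = 7-23 = -16

-16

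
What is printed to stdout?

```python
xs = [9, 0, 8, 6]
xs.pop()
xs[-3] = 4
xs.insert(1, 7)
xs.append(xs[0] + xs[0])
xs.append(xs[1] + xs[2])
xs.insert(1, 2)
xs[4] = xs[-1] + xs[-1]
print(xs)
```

pop() removes 6 → [9, 0, 8]
xs[-3] = 4 → [4, 0, 8]
insert 7 at 1 → [4, 7, 0, 8]
append xs[0]+xs[0] = 4+4 = 8 → [4, 7, 0, 8, 8]
append xs[1]+xs[2] = 7+0 = 7 → [4, 7, 0, 8, 8, 7]
insert 2 at 1 → [4, 2, 7, 0, 8, 8, 7]
xs[4] = xs[-1]+xs[-1] = 7+7 = 14 → [4, 2, 7, 0, 14, 8, 7]

[4, 2, 7, 0, 14, 8, 7]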